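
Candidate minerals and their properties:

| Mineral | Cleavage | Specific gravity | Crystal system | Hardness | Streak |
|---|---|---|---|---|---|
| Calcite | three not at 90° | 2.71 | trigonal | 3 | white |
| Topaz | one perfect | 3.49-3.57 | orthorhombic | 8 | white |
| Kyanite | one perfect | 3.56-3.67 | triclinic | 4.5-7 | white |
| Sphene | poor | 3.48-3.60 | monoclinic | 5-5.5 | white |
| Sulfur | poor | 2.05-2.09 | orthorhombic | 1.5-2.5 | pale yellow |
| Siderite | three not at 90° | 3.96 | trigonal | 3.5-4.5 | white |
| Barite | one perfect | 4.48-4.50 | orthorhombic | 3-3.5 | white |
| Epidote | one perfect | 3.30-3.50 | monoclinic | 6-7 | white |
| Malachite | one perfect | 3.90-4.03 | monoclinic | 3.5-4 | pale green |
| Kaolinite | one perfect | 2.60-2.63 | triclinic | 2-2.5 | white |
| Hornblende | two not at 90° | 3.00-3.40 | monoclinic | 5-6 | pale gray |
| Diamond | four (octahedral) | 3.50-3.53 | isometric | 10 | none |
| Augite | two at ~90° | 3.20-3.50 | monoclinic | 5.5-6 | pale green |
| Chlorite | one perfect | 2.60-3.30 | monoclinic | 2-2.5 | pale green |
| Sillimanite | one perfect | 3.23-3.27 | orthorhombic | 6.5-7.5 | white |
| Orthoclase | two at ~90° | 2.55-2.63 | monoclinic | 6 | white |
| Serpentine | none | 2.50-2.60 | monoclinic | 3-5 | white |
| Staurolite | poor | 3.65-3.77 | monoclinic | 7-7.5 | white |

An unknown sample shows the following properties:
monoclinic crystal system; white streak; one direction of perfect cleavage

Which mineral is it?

Epidote

Monoclinic crystal system: leaves Sphene, Epidote, Malachite, Hornblende, Augite, Chlorite, Orthoclase, Serpentine, Staurolite.
White streak excludes Malachite, Hornblende, Augite, Chlorite.
One direction of perfect cleavage: leaves Epidote.
The only mineral consistent with every observation is Epidote.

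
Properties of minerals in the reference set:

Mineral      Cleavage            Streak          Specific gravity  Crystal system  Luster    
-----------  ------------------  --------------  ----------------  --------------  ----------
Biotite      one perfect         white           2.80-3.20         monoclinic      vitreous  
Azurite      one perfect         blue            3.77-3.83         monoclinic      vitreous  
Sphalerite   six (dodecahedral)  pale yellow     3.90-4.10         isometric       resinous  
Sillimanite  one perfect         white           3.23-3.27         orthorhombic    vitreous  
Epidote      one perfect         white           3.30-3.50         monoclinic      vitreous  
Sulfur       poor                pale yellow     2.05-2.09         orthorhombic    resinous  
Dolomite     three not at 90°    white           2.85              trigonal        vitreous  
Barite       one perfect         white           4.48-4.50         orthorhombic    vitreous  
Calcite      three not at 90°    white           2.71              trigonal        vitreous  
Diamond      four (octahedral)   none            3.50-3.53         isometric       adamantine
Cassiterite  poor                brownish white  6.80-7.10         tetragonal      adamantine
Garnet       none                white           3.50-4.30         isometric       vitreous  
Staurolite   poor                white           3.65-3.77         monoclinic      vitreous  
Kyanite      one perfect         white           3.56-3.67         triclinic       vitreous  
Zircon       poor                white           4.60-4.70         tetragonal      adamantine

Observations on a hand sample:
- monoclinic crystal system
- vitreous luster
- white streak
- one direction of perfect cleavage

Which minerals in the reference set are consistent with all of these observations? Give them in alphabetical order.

Biotite, Epidote

Monoclinic crystal system: only Biotite, Azurite, Epidote, Staurolite remain.
Vitreous luster: every remaining candidate is consistent.
White streak is inconsistent with Azurite.
One direction of perfect cleavage excludes Staurolite.
Remaining candidates: Biotite, Epidote.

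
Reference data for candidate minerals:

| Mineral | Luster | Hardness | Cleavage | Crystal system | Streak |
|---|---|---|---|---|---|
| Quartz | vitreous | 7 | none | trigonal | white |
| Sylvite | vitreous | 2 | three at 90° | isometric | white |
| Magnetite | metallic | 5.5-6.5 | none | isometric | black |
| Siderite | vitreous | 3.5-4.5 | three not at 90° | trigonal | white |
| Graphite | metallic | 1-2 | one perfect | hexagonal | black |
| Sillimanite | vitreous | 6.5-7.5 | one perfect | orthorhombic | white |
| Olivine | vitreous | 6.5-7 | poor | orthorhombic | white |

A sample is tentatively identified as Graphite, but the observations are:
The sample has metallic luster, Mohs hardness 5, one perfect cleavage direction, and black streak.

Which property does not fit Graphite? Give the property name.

Metallic luster: Graphite has metallic luster — within range.
Mohs hardness 5: Graphite has hardness 1-2 — does not match.
One perfect cleavage direction: Graphite has cleavage one perfect — within range.
Black streak: Graphite has black streak — within range.
The hardness is the one property that does not fit.

hardness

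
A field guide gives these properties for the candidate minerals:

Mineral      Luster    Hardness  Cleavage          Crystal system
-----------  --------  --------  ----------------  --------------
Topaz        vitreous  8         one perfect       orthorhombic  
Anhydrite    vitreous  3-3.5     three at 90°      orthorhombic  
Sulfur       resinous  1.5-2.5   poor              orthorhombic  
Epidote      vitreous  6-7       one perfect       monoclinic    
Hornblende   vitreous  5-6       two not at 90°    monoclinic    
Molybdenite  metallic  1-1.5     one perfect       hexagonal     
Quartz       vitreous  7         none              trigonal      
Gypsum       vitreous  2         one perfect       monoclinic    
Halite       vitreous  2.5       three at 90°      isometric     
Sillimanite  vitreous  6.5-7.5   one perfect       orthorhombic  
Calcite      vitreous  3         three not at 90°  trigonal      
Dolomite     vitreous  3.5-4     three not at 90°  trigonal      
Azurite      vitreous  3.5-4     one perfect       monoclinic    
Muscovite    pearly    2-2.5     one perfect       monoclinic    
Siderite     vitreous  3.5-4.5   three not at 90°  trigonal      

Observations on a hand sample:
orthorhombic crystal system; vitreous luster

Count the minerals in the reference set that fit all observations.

3

Orthorhombic crystal system — Topaz, Anhydrite, Sulfur, Sillimanite remain.
Vitreous luster eliminates Sulfur.
The minerals that satisfy all observations are Anhydrite, Sillimanite, Topaz.
That is 3 minerals.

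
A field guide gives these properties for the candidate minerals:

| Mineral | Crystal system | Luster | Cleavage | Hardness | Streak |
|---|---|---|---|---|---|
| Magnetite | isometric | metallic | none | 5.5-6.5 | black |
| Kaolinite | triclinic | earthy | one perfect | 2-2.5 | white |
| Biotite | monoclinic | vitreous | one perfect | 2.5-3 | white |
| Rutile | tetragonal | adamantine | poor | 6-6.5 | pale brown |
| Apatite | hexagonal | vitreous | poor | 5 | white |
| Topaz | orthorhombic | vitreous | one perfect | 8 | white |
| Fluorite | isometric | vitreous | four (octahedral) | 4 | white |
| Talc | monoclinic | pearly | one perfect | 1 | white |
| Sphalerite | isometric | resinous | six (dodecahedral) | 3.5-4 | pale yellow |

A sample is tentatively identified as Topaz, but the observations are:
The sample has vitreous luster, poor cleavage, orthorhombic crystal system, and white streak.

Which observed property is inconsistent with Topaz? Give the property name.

Vitreous luster: Topaz has vitreous luster — agrees.
Poor cleavage: Topaz has cleavage one perfect — does not match.
Orthorhombic crystal system: Topaz has orthorhombic system — agrees.
White streak: Topaz has white streak — agrees.
Only the cleavage is inconsistent.

cleavage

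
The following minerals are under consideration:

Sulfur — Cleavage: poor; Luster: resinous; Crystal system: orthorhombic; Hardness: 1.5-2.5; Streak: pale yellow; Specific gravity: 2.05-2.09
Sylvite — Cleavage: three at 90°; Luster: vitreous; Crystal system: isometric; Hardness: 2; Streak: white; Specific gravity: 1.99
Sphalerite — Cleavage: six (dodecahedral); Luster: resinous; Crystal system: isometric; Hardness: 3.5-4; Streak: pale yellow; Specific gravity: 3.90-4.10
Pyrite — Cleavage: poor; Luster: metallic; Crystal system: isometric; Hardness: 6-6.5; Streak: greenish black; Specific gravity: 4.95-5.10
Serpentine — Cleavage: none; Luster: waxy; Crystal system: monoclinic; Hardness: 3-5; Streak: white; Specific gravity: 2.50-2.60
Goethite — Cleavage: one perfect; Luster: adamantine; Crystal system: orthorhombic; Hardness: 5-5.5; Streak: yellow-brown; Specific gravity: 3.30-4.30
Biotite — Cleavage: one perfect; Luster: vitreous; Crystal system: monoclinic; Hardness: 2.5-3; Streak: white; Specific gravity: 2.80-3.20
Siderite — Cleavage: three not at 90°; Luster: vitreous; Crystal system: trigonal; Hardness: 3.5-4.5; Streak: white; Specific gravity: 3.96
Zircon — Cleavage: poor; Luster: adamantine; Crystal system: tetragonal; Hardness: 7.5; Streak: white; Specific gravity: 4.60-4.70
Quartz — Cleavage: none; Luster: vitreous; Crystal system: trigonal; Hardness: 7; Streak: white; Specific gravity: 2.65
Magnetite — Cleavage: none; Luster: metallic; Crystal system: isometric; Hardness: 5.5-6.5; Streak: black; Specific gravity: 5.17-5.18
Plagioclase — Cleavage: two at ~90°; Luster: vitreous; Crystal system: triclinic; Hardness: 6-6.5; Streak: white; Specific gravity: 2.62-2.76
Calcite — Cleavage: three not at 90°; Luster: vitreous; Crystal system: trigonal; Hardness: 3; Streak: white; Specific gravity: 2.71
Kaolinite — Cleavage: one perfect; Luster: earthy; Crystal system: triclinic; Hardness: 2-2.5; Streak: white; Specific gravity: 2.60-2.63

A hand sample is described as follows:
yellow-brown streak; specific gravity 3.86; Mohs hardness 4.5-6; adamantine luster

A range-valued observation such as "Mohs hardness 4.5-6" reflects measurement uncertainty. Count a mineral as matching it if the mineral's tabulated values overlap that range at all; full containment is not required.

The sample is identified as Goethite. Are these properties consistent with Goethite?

Yellow-brown streak — matches Goethite (yellow-brown streak).
Specific gravity 3.86 — matches Goethite (SG 3.30-4.30).
Mohs hardness 4.5-6 — matches Goethite (hardness 5-5.5).
Adamantine luster — matches Goethite (adamantine luster).
Every observed property is compatible with the reference values for Goethite.

Yes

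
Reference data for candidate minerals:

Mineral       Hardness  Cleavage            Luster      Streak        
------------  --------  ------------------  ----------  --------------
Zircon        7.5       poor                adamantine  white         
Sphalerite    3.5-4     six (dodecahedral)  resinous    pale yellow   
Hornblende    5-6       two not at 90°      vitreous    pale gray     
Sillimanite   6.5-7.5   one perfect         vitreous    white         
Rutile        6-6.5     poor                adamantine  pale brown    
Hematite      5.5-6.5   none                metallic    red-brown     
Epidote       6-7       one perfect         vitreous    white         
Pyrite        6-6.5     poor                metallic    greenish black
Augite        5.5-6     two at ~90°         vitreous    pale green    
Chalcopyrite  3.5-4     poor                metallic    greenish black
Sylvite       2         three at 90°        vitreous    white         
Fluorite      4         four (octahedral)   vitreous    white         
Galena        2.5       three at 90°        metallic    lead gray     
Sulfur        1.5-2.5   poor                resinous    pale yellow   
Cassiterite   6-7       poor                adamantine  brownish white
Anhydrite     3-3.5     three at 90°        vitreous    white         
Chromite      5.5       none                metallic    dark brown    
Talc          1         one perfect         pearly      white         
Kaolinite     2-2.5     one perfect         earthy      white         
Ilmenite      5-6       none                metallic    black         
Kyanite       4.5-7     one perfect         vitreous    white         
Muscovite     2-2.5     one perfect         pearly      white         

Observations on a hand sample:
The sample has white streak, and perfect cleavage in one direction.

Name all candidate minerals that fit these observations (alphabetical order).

Epidote, Kaolinite, Kyanite, Muscovite, Sillimanite, Talc

White streak: Zircon, Sillimanite, Epidote, Sylvite, Fluorite, Anhydrite, Talc, Kaolinite, Kyanite, Muscovite remain.
Perfect cleavage in one direction excludes Zircon, Sylvite, Fluorite, Anhydrite.
Remaining candidates: Epidote, Kaolinite, Kyanite, Muscovite, Sillimanite, Talc.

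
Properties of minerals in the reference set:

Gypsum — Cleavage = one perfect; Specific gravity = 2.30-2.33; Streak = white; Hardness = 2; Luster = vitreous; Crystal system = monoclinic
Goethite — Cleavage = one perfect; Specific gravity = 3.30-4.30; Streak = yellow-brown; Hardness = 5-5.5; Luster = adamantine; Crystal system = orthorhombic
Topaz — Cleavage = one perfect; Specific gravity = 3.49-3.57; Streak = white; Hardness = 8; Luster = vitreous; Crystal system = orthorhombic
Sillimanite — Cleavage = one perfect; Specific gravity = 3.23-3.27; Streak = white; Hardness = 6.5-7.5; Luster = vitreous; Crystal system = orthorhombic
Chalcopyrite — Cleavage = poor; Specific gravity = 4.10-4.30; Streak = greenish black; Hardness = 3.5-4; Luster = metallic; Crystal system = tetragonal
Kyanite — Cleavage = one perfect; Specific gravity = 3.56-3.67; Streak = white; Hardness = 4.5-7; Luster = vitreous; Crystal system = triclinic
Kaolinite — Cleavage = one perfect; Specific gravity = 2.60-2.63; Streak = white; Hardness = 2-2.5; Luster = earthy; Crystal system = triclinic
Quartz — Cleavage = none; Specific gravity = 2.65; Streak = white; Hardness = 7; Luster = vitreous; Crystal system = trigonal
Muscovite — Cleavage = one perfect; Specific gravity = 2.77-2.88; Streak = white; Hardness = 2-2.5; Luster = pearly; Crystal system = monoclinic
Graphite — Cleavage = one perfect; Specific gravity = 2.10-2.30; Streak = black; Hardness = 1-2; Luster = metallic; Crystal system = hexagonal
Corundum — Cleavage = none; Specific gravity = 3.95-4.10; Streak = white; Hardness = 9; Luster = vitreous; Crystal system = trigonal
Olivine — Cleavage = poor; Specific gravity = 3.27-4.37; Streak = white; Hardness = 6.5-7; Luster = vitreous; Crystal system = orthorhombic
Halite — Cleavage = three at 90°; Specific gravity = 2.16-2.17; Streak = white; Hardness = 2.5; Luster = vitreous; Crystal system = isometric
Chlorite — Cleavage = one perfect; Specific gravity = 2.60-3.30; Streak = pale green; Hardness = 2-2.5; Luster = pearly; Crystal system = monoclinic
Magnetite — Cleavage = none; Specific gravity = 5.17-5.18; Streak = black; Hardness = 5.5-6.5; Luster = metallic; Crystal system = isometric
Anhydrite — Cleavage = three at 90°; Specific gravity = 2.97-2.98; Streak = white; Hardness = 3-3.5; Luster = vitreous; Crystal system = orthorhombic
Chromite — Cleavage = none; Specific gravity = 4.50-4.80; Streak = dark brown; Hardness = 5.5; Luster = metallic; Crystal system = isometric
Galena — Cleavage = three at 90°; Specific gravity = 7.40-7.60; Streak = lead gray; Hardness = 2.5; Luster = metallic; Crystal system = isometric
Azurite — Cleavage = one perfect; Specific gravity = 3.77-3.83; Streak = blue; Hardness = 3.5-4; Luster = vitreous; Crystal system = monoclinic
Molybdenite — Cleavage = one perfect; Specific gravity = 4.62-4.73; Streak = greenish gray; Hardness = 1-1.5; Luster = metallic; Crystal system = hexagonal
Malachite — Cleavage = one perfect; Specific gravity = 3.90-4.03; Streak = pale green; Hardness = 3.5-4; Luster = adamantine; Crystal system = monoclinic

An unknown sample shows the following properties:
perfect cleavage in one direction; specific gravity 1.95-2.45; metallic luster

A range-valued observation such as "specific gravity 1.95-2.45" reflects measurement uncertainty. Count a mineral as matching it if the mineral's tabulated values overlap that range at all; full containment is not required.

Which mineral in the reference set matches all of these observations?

Perfect cleavage in one direction: only Gypsum, Goethite, Topaz, Sillimanite, Kyanite, Kaolinite, Muscovite, Graphite, Chlorite, Azurite, Molybdenite, Malachite remain.
Specific gravity 1.95-2.45: Gypsum, Graphite remain.
Metallic luster rules out Gypsum.
The only mineral consistent with every observation is Graphite.

Graphite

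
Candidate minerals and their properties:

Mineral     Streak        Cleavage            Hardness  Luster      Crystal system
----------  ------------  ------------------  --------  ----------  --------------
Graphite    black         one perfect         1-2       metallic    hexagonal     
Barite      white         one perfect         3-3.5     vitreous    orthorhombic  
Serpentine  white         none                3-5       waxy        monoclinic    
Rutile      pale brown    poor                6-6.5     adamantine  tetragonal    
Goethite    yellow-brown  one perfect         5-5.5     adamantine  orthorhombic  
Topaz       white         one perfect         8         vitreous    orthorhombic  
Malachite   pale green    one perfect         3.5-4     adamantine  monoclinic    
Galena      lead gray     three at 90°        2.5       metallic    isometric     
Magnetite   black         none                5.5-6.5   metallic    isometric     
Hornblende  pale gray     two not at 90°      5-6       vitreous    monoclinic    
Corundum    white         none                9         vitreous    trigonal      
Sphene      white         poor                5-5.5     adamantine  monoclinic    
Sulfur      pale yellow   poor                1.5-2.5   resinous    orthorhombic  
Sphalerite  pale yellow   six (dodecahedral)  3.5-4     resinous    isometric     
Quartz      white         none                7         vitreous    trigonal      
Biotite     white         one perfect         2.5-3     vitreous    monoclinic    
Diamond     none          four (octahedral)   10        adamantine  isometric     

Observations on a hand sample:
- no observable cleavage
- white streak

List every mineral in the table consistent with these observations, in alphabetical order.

Corundum, Quartz, Serpentine

No observable cleavage: narrows the field to Serpentine, Magnetite, Corundum, Quartz.
White streak excludes Magnetite.
The minerals that satisfy all observations are Corundum, Quartz, Serpentine.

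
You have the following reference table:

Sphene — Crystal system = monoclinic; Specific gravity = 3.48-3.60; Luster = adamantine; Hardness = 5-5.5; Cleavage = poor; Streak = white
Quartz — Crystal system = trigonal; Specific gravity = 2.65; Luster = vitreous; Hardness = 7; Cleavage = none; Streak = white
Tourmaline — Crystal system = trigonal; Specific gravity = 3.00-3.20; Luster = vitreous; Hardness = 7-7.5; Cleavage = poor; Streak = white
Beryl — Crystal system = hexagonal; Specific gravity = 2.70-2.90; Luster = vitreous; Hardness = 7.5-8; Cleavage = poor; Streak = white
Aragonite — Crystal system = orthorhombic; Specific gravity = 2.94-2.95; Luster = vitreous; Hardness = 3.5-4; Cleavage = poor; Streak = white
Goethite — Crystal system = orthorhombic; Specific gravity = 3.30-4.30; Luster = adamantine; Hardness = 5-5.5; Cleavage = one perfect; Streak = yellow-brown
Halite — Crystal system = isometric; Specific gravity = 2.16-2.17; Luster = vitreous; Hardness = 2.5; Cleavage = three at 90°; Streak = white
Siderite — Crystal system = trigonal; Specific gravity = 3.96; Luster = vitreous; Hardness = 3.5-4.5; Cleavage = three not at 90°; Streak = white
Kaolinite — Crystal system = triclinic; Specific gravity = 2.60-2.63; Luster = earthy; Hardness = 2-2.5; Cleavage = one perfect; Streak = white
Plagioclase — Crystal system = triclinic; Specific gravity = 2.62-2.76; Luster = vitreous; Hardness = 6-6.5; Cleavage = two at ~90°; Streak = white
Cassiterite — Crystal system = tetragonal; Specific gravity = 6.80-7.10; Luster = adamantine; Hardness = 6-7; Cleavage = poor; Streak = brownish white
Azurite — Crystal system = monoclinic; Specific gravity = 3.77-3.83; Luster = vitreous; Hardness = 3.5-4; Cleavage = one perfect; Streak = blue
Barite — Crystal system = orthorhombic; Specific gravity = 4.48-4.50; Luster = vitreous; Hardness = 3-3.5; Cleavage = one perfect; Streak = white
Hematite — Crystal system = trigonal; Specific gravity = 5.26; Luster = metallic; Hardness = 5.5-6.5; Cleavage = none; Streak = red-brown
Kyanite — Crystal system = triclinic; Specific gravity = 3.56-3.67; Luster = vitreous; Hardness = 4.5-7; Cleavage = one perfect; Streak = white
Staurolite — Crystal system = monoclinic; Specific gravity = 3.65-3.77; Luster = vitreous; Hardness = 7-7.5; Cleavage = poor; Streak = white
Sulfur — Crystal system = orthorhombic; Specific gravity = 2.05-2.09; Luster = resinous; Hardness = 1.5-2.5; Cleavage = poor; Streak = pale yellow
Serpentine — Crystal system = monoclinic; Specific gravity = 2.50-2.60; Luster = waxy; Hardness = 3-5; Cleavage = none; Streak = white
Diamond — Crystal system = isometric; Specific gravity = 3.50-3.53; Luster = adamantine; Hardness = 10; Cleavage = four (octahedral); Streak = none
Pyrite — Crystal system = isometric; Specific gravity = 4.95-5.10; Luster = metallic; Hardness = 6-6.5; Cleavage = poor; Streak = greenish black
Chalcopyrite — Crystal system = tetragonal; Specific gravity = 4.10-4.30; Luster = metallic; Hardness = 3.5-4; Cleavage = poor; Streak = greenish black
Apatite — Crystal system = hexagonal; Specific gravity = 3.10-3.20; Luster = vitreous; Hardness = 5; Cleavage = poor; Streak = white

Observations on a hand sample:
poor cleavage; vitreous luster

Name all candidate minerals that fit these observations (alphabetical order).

Apatite, Aragonite, Beryl, Staurolite, Tourmaline

Poor cleavage — leaves Sphene, Tourmaline, Beryl, Aragonite, Cassiterite, Staurolite, Sulfur, Pyrite, Chalcopyrite, Apatite.
Vitreous luster is inconsistent with Sphene, Cassiterite, Sulfur, Pyrite, Chalcopyrite.
Remaining candidates: Apatite, Aragonite, Beryl, Staurolite, Tourmaline.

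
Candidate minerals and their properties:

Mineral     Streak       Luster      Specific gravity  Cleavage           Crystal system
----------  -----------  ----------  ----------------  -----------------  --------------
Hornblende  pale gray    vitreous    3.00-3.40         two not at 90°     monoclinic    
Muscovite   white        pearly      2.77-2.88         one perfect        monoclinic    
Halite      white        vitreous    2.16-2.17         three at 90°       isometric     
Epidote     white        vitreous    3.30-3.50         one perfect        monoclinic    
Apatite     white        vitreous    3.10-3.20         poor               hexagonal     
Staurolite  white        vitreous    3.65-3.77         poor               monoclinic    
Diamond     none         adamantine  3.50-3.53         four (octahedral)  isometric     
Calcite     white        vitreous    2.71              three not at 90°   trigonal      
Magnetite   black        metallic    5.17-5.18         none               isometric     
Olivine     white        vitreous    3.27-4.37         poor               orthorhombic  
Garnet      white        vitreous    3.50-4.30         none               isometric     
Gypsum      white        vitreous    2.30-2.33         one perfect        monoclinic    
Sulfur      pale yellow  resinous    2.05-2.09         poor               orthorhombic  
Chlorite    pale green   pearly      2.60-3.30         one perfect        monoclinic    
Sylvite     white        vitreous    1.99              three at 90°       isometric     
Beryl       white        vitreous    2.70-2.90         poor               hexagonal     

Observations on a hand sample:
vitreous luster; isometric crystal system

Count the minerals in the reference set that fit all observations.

Vitreous luster excludes Muscovite, Diamond, Magnetite, Sulfur, Chlorite.
Isometric crystal system — only Halite, Garnet, Sylvite remain.
Consistent with every observation: Garnet, Halite, Sylvite.
That is 3 minerals.

3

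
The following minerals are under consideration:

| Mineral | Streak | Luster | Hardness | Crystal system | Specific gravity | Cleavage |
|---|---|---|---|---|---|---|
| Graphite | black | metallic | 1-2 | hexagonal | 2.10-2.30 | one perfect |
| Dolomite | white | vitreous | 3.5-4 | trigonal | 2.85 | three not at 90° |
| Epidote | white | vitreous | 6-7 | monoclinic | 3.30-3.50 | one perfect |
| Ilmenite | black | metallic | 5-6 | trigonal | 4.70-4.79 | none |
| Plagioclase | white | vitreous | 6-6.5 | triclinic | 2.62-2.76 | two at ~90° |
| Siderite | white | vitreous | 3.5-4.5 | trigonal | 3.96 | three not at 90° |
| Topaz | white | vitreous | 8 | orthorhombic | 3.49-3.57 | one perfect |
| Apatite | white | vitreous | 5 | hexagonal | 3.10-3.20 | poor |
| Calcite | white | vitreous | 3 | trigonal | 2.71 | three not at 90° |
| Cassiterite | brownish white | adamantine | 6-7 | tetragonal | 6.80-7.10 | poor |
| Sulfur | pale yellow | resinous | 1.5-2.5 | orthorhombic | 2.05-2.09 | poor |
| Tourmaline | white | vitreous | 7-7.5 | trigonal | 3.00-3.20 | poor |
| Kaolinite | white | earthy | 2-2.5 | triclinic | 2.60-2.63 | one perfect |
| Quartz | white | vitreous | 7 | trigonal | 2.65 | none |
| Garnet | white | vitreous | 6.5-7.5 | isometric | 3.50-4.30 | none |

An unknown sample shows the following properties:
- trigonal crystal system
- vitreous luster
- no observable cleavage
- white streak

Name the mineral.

Trigonal crystal system — only Dolomite, Ilmenite, Siderite, Calcite, Tourmaline, Quartz remain.
Vitreous luster rules out Ilmenite.
No observable cleavage — narrows the field to Quartz.
White streak — consistent with all remaining minerals.
Quartz is the sole remaining match.

Quartz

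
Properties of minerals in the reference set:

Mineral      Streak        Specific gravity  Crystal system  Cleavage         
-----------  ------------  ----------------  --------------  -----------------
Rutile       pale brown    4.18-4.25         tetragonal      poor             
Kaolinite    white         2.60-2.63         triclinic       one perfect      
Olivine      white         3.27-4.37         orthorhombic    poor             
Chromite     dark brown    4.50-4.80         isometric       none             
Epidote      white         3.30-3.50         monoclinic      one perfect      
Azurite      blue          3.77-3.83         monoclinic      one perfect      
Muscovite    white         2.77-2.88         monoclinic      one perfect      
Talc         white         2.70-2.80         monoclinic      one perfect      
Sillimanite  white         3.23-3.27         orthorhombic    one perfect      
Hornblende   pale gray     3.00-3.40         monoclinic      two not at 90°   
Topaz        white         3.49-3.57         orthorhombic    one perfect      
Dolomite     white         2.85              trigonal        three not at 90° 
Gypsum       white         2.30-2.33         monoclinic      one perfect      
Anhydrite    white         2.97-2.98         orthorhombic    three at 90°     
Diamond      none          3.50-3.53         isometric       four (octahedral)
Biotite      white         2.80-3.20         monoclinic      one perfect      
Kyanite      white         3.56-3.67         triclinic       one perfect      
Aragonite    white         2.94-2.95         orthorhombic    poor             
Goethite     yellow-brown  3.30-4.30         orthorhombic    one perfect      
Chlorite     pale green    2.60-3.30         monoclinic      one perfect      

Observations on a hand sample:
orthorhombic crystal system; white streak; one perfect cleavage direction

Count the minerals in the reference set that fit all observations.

Orthorhombic crystal system: narrows the field to Olivine, Sillimanite, Topaz, Anhydrite, Aragonite, Goethite.
White streak excludes Goethite.
One perfect cleavage direction: narrows the field to Sillimanite, Topaz.
The minerals that satisfy all observations are Sillimanite, Topaz.
That is 2 minerals.

2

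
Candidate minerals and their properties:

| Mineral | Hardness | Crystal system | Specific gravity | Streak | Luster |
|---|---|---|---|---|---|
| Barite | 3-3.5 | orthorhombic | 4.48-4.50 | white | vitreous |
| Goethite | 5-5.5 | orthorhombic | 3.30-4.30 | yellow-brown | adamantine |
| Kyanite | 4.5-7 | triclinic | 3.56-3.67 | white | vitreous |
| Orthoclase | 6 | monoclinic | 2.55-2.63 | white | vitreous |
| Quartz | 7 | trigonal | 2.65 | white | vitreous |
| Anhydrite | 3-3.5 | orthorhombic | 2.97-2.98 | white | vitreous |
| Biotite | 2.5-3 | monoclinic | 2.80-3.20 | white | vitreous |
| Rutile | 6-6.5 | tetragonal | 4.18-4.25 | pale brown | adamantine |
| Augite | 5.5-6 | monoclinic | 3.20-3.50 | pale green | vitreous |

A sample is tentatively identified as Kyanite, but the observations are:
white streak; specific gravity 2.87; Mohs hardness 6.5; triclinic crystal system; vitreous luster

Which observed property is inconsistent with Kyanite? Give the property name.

White streak: Kyanite has white streak — matches.
Specific gravity 2.87: Kyanite has SG 3.56-3.67 — does not match.
Mohs hardness 6.5: Kyanite has hardness 4.5-7 — matches.
Triclinic crystal system: Kyanite has triclinic system — matches.
Vitreous luster: Kyanite has vitreous luster — matches.
Everything matches except the specific gravity.

specific gravity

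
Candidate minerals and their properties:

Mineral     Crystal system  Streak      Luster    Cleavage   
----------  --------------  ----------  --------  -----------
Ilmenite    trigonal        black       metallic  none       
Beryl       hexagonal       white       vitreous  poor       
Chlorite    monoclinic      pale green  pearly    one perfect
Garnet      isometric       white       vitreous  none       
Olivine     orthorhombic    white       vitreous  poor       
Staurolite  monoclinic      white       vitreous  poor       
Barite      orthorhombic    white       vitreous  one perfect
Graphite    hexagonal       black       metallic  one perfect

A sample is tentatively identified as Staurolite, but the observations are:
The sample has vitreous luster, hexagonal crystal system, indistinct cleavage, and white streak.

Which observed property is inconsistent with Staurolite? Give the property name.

Vitreous luster: Staurolite has vitreous luster — agrees.
Hexagonal crystal system: Staurolite has monoclinic system — outside the reference range.
Indistinct cleavage: Staurolite has cleavage poor — agrees.
White streak: Staurolite has white streak — agrees.
The crystal system is the one property that does not fit.

crystal system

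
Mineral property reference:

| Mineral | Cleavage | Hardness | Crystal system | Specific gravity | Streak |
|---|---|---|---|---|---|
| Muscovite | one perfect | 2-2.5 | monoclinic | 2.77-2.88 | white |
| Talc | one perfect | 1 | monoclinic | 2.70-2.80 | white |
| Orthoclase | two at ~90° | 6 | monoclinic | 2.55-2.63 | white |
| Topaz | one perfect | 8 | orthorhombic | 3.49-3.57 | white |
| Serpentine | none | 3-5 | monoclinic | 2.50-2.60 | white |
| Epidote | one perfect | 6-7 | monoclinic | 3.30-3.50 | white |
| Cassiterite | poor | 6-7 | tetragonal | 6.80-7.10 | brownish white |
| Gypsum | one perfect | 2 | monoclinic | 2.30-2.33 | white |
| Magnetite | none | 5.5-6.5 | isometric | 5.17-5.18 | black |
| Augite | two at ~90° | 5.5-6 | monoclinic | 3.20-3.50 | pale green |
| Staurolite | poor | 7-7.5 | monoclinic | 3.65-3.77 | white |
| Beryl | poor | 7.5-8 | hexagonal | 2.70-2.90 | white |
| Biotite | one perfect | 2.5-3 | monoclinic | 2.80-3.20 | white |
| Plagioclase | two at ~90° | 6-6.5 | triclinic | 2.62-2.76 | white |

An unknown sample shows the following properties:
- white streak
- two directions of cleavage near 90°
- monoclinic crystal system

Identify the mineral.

Orthoclase

White streak rules out Cassiterite, Magnetite, Augite.
Two directions of cleavage near 90° — narrows the field to Orthoclase, Plagioclase.
Monoclinic crystal system eliminates Plagioclase.
Only Orthoclase satisfies all observations.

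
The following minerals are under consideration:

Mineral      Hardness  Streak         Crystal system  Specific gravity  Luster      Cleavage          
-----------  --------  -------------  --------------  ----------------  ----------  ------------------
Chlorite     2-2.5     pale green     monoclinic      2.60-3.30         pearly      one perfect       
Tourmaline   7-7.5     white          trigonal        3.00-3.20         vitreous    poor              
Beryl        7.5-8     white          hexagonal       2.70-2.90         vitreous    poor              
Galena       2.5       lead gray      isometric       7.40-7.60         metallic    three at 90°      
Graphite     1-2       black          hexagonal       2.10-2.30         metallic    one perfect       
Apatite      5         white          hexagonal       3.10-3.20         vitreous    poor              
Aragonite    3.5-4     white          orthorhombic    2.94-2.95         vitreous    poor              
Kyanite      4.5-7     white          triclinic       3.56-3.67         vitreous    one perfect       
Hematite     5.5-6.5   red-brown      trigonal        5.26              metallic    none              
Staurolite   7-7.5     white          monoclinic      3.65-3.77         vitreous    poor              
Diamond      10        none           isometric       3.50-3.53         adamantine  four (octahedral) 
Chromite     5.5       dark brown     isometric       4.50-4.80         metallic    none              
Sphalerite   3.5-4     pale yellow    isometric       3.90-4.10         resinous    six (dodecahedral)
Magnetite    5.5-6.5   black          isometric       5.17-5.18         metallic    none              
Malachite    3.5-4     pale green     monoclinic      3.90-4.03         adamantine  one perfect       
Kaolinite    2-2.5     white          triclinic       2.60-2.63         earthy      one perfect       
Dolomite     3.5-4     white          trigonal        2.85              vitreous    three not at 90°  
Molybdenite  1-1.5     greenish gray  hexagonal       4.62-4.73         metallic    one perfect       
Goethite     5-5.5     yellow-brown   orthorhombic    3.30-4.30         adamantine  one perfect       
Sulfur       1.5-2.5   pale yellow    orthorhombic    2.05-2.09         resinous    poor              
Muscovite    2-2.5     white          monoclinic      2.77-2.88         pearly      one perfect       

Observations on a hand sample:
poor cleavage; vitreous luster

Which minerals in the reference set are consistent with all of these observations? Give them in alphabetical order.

Apatite, Aragonite, Beryl, Staurolite, Tourmaline

Poor cleavage: Tourmaline, Beryl, Apatite, Aragonite, Staurolite, Sulfur remain.
Vitreous luster is inconsistent with Sulfur.
Remaining candidates: Apatite, Aragonite, Beryl, Staurolite, Tourmaline.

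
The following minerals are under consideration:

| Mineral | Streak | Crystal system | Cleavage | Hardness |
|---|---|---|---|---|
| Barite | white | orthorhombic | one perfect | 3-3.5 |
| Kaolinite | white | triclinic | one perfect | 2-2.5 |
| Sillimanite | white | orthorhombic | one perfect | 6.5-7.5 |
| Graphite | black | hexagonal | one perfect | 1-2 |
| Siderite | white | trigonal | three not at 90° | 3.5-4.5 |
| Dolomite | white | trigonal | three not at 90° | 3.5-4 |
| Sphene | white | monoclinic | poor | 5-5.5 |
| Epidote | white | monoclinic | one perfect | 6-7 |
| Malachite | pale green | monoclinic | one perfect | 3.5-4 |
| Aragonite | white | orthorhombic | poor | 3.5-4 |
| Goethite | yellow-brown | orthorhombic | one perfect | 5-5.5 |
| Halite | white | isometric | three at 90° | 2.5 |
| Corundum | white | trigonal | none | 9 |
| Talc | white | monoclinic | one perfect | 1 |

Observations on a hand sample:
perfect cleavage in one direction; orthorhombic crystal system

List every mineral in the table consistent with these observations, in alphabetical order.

Perfect cleavage in one direction eliminates Siderite, Dolomite, Sphene, Aragonite, Halite, Corundum.
Orthorhombic crystal system: Barite, Sillimanite, Goethite remain.
Consistent with every observation: Barite, Goethite, Sillimanite.

Barite, Goethite, Sillimanite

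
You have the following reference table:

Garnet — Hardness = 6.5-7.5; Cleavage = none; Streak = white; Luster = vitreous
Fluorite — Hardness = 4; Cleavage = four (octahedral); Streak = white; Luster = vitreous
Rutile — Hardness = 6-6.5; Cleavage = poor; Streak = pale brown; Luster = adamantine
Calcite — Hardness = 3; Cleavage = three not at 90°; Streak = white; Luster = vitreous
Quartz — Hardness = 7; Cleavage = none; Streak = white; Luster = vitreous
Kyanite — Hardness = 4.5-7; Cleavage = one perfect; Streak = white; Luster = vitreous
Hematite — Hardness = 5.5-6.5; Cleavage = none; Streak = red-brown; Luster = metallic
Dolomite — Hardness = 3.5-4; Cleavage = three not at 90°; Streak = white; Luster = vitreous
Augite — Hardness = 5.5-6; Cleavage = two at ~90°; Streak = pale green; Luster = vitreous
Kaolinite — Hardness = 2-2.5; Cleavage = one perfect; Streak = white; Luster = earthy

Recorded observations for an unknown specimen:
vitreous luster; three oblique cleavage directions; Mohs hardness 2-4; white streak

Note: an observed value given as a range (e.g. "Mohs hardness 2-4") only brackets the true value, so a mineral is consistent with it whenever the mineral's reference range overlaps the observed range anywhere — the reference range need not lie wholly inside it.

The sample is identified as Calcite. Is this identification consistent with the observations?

Vitreous luster — is consistent with Calcite (vitreous luster).
Three oblique cleavage directions — is consistent with Calcite (cleavage three not at 90°).
Mohs hardness 2-4 — is consistent with Calcite (hardness 3).
White streak — is consistent with Calcite (white streak).
Every observed property is compatible with the reference values for Calcite.

Yes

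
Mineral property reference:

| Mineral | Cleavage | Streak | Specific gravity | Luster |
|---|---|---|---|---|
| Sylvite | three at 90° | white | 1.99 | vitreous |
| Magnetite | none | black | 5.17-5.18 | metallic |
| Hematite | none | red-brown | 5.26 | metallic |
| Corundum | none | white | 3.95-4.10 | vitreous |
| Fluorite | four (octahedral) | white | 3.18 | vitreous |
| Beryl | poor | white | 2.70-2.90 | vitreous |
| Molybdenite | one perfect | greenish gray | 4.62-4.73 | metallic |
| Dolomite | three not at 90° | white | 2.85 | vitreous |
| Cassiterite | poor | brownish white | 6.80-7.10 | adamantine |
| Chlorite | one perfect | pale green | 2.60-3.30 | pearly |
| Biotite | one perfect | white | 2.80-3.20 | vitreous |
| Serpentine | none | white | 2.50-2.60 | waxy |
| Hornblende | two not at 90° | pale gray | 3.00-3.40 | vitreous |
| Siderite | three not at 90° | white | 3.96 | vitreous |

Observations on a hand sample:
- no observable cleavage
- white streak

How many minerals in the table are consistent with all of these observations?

No observable cleavage: leaves Magnetite, Hematite, Corundum, Serpentine.
White streak excludes Magnetite, Hematite.
The minerals that satisfy all observations are Corundum, Serpentine.
That is 2 minerals.

2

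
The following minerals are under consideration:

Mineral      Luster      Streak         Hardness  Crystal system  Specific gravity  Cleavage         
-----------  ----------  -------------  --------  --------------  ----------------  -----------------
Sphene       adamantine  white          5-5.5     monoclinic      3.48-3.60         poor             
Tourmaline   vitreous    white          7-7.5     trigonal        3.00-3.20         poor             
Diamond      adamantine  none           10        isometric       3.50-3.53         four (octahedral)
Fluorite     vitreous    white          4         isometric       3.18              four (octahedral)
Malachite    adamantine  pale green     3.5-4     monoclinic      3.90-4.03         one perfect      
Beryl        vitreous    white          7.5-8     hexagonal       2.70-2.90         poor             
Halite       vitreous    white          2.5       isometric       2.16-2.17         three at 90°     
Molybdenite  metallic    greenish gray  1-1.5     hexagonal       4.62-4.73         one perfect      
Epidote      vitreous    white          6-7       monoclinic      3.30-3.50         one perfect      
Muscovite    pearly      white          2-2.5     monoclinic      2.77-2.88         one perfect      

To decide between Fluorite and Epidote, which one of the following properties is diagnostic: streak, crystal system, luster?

Streak: both white — no difference.
Crystal system: Fluorite isometric, Epidote monoclinic — different.
Luster: both vitreous — no difference.
Of the listed properties, crystal system is the one that separates them.

crystal system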